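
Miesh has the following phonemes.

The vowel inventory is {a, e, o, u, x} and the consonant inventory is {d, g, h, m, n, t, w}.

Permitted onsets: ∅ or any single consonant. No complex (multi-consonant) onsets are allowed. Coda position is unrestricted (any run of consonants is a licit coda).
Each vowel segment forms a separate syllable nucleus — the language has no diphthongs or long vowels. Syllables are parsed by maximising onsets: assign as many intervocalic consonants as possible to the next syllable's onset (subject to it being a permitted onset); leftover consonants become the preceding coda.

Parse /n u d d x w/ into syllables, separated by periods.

nud.dxw

Nuclei (vowels): u, x → 2 syllables.
/u…x/ gap (V1→V2): /dd/ splits as /d/ + /d/ (/d/ is the longest suffix that is a licit onset).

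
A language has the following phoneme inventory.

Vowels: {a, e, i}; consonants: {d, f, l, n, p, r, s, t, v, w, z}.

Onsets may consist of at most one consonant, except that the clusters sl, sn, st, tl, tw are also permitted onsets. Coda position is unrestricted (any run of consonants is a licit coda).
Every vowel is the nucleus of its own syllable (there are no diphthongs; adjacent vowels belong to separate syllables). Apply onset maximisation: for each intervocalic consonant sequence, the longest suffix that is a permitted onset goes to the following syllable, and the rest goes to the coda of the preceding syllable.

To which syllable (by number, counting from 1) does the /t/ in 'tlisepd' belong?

1

Nuclei (vowels): i, e → 2 syllables.
V1 /i/ – V2 /e/: /s/ → onset of the next syllable (single consonants are always licit onsets).
Result: tli.sepd.
The /t/ is in the onset of syllable 1 (/tli/).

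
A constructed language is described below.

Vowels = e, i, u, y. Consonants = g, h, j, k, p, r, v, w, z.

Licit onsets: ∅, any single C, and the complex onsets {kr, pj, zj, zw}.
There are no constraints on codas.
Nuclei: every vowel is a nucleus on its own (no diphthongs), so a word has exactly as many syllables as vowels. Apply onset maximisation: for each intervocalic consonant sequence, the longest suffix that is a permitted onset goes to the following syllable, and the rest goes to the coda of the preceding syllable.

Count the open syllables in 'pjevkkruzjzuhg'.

Nuclei (vowels): e, u, u → 3 syllables.
/e…u/ gap (V1→V2): cluster /vkkr/ — the longest permitted-onset suffix is /kr/; onset = /kr/, preceding coda = /vk/.
/u…u/ gap (V2→V3): /zjz/; trying suffixes from longest down, /z/ is the first permitted one, so coda /zj/ | onset /z/.
Result: pjevk.kruzj.zuhg.
Classifying each syllable: /pjevk/ (closed), /kruzj/ (closed), /zuhg/ (closed).
Open syllables: 0.

0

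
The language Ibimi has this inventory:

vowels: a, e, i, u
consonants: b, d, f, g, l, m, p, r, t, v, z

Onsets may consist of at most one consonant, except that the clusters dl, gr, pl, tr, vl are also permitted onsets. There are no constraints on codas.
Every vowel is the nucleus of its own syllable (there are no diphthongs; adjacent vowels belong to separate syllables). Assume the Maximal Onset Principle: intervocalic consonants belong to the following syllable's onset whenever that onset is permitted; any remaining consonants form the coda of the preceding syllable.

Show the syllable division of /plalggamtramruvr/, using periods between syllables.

plalg.gam.tram.ruvr

Vowels present: a, a, a, u; each is a nucleus, giving 4 syllables.
Between /a/ (V1) and /a/ (V2): /lgg/ splits as /lg/ + /g/ (/g/ is the longest suffix that is a licit onset).
Between /a/ (V2) and /a/ (V3): /mtr/ — longest licit onset from the right is /tr/, leaving /m/ as coda.
Between /a/ (V3) and /u/ (V4): /mr/ — longest licit onset from the right is /r/, leaving /m/ as coda.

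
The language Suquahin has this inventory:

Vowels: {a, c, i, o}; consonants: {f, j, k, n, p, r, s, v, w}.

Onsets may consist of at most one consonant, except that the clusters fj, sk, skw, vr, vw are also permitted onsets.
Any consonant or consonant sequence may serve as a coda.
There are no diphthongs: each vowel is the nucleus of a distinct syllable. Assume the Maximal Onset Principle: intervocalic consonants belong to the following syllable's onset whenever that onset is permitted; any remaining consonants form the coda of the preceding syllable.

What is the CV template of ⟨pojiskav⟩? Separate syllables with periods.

CV.CV.CCVC

Nuclei (vowels): o, i, a → 3 syllables.
Between /o/ (V1) and /i/ (V2): /j/ is a single consonant, so it becomes the next onset.
Between /i/ (V2) and /a/ (V3): /sk/ is a licit onset in full, so it all attaches to the next syllable.
Result: po.ji.skav.
Mapping each syllable to C/V: /po/ → CV, /ji/ → CV, /skav/ → CCVC.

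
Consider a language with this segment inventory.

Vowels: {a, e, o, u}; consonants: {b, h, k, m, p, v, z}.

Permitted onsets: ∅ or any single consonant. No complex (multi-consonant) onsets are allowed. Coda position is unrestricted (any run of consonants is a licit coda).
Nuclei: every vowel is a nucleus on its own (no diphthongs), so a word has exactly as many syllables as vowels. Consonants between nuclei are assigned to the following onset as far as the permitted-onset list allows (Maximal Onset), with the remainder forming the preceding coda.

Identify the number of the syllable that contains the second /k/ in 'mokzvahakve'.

The vowels are o, a, a, e — 4 nuclei, so 4 syllables.
V1 /o/ – V2 /a/: /kzv/ — longest licit onset from the right is /v/, leaving /kz/ as coda.
V2 /a/ – V3 /a/: just /h/ — single C goes to the following onset.
V3 /a/ – V4 /e/: /kv/ splits as /k/ + /v/ (/v/ is the longest suffix that is a licit onset).
Syllabification: mokz.va.hak.ve.
The second /k/ is in the coda of syllable 3 (/hak/).

3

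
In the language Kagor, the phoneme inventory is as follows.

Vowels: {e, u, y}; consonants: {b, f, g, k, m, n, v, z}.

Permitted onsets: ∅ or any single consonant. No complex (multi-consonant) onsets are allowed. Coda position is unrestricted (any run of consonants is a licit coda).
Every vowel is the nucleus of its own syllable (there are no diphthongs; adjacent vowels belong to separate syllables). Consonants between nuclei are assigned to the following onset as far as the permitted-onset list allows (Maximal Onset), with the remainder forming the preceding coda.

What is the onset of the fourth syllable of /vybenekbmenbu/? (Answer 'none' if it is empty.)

Nuclei (vowels): y, e, e, e, u → 5 syllables.
V1 /y/ – V2 /e/: /b/ is a single consonant, so it becomes the next onset.
V2 /e/ – V3 /e/: just /n/ — single C goes to the following onset.
V3 /e/ – V4 /e/: cluster /kbm/ — the longest permitted-onset suffix is /m/; onset = /m/, preceding coda = /kb/.
V4 /e/ – V5 /u/: cluster /nb/ — the longest permitted-onset suffix is /b/; onset = /b/, preceding coda = /n/.
So the parse is vy.be.nekb.men.bu.
Syllable 4 is /men/: onset /m/, nucleus /e/, coda /n/.

m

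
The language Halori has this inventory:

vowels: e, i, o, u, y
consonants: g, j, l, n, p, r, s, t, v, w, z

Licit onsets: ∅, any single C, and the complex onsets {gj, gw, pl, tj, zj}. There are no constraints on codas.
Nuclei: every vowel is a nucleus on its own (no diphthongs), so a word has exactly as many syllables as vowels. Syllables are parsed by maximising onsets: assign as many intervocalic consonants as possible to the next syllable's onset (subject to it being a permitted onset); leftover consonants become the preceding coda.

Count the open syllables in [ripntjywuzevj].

2

The vowels are i, y, u, e — 4 nuclei, so 4 syllables.
/i…y/ gap (V1→V2): /pntj/ — longest licit onset from the right is /tj/, leaving /pn/ as coda.
/y…u/ gap (V2→V3): just /w/ — single C goes to the following onset.
/u…e/ gap (V3→V4): /z/ is a single consonant, so it becomes the next onset.
Syllabification: ripn.tjy.wu.zevj.
Classifying each syllable: /ripn/ (closed), /tjy/ (open), /wu/ (open), /zevj/ (closed).
Open syllables: 2.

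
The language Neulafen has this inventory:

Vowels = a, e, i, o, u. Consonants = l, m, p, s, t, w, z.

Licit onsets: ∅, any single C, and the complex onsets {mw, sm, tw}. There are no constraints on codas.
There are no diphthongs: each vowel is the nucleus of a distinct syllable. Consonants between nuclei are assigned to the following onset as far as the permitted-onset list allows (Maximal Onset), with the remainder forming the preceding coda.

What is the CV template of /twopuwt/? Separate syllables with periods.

CCV.CVCC

Vowels present: o, u; each is a nucleus, giving 2 syllables.
Between /o/ (V1) and /u/ (V2): /p/ is a single consonant, so it becomes the next onset.
Syllabification: two.puwt.
Mapping each syllable to C/V: /two/ → CCV, /puwt/ → CVCC.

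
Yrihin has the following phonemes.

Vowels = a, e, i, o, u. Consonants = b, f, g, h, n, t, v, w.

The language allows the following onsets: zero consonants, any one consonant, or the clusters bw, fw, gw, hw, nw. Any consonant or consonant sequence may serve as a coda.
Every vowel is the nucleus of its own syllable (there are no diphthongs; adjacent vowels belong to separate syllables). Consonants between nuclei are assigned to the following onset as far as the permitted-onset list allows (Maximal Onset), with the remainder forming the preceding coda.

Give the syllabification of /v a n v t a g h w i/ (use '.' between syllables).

Nuclei (vowels): a, a, i → 3 syllables.
V1 /a/ – V2 /a/: cluster /nvt/ — the longest permitted-onset suffix is /t/; onset = /t/, preceding coda = /nv/.
V2 /a/ – V3 /i/: /ghw/; trying suffixes from longest down, /hw/ is the first permitted one, so coda /g/ | onset /hw/.

vanv.tag.hwi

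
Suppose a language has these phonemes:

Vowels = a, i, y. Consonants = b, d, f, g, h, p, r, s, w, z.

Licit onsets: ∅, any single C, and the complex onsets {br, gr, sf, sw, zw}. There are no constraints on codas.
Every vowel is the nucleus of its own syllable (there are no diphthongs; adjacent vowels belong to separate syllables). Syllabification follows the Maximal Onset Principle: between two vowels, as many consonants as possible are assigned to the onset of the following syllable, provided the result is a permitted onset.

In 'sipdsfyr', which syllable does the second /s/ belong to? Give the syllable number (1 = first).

2

The vowels are i, y — 2 nuclei, so 2 syllables.
σ1/σ2 boundary: /pdsf/ — longest licit onset from the right is /sf/, leaving /pd/ as coda.
Syllabification: sipd.sfyr.
The second /s/ is in the onset of syllable 2 (/sfyr/).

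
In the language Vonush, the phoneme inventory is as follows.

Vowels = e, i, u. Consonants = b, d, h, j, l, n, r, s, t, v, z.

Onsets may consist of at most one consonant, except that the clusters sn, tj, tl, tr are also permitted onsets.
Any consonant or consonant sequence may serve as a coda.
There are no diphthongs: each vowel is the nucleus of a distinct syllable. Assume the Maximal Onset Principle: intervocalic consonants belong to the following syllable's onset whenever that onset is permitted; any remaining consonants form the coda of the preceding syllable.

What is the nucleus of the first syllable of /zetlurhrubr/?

e

The vowels are e, u, u — 3 nuclei, so 3 syllables.
The first nucleus (vowel 1 from the left) is /e/.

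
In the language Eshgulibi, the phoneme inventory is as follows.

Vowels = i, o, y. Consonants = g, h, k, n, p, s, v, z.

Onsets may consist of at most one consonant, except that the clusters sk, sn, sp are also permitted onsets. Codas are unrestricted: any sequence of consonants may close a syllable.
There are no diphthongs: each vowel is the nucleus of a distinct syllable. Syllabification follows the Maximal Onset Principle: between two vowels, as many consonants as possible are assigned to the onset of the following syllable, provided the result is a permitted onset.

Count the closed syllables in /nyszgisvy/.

2

Vowels present: y, i, y; each is a nucleus, giving 3 syllables.
σ1/σ2 boundary: /szg/ — longest licit onset from the right is /g/, leaving /sz/ as coda.
σ2/σ3 boundary: /sv/ — longest licit onset from the right is /v/, leaving /s/ as coda.
Putting it together: nysz.gis.vy.
Classifying each syllable: /nysz/ (closed), /gis/ (closed), /vy/ (open).
Closed syllables: 2.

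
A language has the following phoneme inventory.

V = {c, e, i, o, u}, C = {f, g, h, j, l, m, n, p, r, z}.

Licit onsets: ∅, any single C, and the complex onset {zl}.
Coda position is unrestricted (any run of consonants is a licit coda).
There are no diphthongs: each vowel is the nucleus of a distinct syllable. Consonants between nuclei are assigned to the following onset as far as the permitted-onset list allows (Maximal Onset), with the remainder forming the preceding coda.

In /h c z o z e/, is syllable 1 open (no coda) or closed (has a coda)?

Vowels present: c, o, e; each is a nucleus, giving 3 syllables.
/c…o/ gap (V1→V2): /z/ is a single consonant, so it becomes the next onset.
/o…e/ gap (V2→V3): /z/ is a single consonant, so it becomes the next onset.
Syllabification: hc.zo.ze.
Syllable 1 is /hc/; it ends in its nucleus with no coda, so it is open.

open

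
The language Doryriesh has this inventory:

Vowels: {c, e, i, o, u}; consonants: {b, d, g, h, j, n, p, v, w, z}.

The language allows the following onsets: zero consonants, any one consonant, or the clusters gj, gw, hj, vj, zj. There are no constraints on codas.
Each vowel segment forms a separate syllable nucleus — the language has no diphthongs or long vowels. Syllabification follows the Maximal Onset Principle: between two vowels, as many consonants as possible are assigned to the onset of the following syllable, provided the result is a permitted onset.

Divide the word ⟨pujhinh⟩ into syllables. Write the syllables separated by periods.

puj.hinh

The vowels are u, i — 2 nuclei, so 2 syllables.
σ1/σ2 boundary: cluster /jh/ — the longest permitted-onset suffix is /h/; onset = /h/, preceding coda = /j/.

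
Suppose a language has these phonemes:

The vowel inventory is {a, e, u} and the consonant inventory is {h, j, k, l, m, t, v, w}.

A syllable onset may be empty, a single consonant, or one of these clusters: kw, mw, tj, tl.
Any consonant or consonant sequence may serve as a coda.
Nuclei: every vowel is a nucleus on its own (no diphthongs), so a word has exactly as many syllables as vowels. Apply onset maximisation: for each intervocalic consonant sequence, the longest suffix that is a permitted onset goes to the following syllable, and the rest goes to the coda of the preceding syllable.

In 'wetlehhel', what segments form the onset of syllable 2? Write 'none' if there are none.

The vowels are e, e, e — 3 nuclei, so 3 syllables.
/e…e/ gap (V1→V2): /tl/ — entire cluster is a permitted onset → onset /tl/, coda ∅.
/e…e/ gap (V2→V3): /hh/ — longest licit onset from the right is /h/, leaving /h/ as coda.
So the parse is we.tleh.hel.
Syllable 2 is /tleh/: onset /tl/, nucleus /e/, coda /h/.

tl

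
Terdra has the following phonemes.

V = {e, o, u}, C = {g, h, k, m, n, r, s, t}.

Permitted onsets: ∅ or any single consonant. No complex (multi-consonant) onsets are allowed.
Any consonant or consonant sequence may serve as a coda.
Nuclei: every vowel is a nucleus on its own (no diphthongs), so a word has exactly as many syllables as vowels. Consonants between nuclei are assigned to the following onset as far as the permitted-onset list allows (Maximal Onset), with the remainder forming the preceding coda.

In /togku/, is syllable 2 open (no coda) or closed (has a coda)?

open

Vowels present: o, u; each is a nucleus, giving 2 syllables.
σ1/σ2 boundary: /gk/ — longest licit onset from the right is /k/, leaving /g/ as coda.
So the parse is tog.ku.
Syllable 2 is /ku/; it ends in its nucleus with no coda, so it is open.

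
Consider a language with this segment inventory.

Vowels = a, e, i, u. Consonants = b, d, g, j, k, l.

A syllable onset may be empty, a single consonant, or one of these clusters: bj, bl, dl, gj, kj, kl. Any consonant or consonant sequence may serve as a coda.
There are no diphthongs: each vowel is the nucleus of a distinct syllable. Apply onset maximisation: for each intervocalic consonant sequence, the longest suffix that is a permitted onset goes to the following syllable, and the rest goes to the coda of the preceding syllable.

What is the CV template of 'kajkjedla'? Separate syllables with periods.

The vowels are a, e, a — 3 nuclei, so 3 syllables.
/a…e/ gap (V1→V2): cluster /jkj/ — the longest permitted-onset suffix is /kj/; onset = /kj/, preceding coda = /j/.
/e…a/ gap (V2→V3): cluster /dl/ — /dl/ is itself a permitted onset, so the whole cluster goes right; preceding coda = ∅.
Result: kaj.kje.dla.
Mapping each syllable to C/V: /kaj/ → CVC, /kje/ → CCV, /dla/ → CCV.

CVC.CCV.CCV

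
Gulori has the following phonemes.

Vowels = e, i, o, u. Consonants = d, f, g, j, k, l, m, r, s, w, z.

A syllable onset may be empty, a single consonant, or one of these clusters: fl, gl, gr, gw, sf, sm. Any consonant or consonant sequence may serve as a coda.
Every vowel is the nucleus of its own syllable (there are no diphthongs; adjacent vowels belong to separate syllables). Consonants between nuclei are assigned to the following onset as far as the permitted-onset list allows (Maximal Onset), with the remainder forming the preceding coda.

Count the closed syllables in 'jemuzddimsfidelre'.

Vowels present: e, u, i, i, e, e; each is a nucleus, giving 6 syllables.
V1 /e/ – V2 /u/: /m/ → onset of the next syllable (single consonants are always licit onsets).
V2 /u/ – V3 /i/: /zdd/ — longest licit onset from the right is /d/, leaving /zd/ as coda.
V3 /i/ – V4 /i/: /msf/ — longest licit onset from the right is /sf/, leaving /m/ as coda.
V4 /i/ – V5 /e/: just /d/ — single C goes to the following onset.
V5 /e/ – V6 /e/: /lr/; trying suffixes from longest down, /r/ is the first permitted one, so coda /l/ | onset /r/.
Syllabification: je.muzd.dim.sfi.del.re.
Classifying each syllable: /je/ (open), /muzd/ (closed), /dim/ (closed), /sfi/ (open), /del/ (closed), /re/ (open).
Closed syllables: 3.

3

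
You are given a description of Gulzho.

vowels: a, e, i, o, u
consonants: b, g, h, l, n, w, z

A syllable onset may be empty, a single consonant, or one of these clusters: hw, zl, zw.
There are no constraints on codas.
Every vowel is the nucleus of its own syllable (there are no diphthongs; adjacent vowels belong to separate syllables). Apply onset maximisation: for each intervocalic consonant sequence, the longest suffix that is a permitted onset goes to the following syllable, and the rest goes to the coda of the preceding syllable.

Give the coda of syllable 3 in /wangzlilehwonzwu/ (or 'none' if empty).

none

Nuclei (vowels): a, i, e, o, u → 5 syllables.
V1 /a/ – V2 /i/: /ngzl/ splits as /ng/ + /zl/ (/zl/ is the longest suffix that is a licit onset).
V2 /i/ – V3 /e/: /l/ is a single consonant, so it becomes the next onset.
V3 /e/ – V4 /o/: cluster /hw/ — /hw/ is itself a permitted onset, so the whole cluster goes right; preceding coda = ∅.
V4 /o/ – V5 /u/: /nzw/ splits as /n/ + /zw/ (/zw/ is the longest suffix that is a licit onset).
So the parse is wang.zli.le.hwon.zwu.
Syllable 3 is /le/: onset /l/, nucleus /e/, coda ∅.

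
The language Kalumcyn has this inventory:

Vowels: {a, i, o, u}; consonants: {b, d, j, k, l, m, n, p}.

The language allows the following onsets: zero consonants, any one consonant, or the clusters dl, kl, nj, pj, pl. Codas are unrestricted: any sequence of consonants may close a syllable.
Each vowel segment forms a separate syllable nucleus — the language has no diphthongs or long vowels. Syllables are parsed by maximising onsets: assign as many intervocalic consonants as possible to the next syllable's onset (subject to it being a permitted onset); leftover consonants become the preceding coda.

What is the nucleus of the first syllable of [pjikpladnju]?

i

The vowels are i, a, u — 3 nuclei, so 3 syllables.
The first nucleus (vowel 1 from the left) is /i/.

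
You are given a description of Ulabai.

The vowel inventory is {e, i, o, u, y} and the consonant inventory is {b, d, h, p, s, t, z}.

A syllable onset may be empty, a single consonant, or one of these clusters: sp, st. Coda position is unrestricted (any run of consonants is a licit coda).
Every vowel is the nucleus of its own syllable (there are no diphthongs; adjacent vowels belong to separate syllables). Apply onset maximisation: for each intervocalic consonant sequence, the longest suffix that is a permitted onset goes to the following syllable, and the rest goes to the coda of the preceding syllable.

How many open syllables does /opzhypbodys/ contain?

1

Nuclei (vowels): o, y, o, y → 4 syllables.
σ1/σ2 boundary: /pzh/ splits as /pz/ + /h/ (/h/ is the longest suffix that is a licit onset).
σ2/σ3 boundary: /pb/ — longest licit onset from the right is /b/, leaving /p/ as coda.
σ3/σ4 boundary: just /d/ — single C goes to the following onset.
Result: opz.hyp.bo.dys.
Classifying each syllable: /opz/ (closed), /hyp/ (closed), /bo/ (open), /dys/ (closed).
Open syllables: 1.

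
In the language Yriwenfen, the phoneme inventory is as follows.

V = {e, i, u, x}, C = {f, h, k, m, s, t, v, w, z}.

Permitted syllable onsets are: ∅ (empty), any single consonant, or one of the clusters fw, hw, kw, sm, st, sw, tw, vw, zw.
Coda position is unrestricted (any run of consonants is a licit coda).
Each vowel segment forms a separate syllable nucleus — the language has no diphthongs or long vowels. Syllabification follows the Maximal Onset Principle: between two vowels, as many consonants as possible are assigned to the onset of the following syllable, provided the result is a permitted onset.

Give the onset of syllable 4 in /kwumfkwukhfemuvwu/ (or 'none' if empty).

Nuclei (vowels): u, u, e, u, u → 5 syllables.
V1 /u/ – V2 /u/: /mfkw/; trying suffixes from longest down, /kw/ is the first permitted one, so coda /mf/ | onset /kw/.
V2 /u/ – V3 /e/: /khf/ splits as /kh/ + /f/ (/f/ is the longest suffix that is a licit onset).
V3 /e/ – V4 /u/: /m/ → onset of the next syllable (single consonants are always licit onsets).
V4 /u/ – V5 /u/: cluster /vw/ — /vw/ is itself a permitted onset, so the whole cluster goes right; preceding coda = ∅.
Result: kwumf.kwukh.fe.mu.vwu.
Syllable 4 is /mu/: onset /m/, nucleus /u/, coda ∅.

m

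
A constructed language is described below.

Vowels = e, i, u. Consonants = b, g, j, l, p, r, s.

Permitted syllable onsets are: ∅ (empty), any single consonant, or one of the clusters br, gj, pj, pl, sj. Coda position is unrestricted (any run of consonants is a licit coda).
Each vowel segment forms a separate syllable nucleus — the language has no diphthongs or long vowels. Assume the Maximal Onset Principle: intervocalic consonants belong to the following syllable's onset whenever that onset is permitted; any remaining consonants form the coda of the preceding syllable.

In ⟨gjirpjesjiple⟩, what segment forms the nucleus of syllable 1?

Vowels present: i, e, i, e; each is a nucleus, giving 4 syllables.
The first nucleus (vowel 1 from the left) is /i/.

i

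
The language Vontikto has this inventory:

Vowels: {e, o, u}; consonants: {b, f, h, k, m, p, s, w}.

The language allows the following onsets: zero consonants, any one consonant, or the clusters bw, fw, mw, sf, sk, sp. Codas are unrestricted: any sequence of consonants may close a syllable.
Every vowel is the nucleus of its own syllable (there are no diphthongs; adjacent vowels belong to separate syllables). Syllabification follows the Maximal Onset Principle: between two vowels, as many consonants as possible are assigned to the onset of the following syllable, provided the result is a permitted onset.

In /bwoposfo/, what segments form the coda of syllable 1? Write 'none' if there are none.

none

Vowels present: o, o, o; each is a nucleus, giving 3 syllables.
V1 /o/ – V2 /o/: /p/ is a single consonant, so it becomes the next onset.
V2 /o/ – V3 /o/: cluster /sf/ — /sf/ is itself a permitted onset, so the whole cluster goes right; preceding coda = ∅.
Putting it together: bwo.po.sfo.
Syllable 1 is /bwo/: onset /bw/, nucleus /o/, coda ∅.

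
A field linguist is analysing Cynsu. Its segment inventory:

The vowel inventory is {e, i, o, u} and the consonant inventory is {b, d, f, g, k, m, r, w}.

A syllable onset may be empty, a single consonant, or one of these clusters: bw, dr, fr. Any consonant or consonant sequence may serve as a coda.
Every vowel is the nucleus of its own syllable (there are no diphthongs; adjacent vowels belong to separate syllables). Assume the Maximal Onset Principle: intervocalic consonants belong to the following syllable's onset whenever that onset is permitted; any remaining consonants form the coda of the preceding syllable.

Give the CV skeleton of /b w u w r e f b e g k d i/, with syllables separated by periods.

CCVC.CVC.CVCC.CV

Vowels present: u, e, e, i; each is a nucleus, giving 4 syllables.
/u…e/ gap (V1→V2): cluster /wr/ — the longest permitted-onset suffix is /r/; onset = /r/, preceding coda = /w/.
/e…e/ gap (V2→V3): cluster /fb/ — the longest permitted-onset suffix is /b/; onset = /b/, preceding coda = /f/.
/e…i/ gap (V3→V4): cluster /gkd/ — the longest permitted-onset suffix is /d/; onset = /d/, preceding coda = /gk/.
So the parse is bwuw.ref.begk.di.
Mapping each syllable to C/V: /bwuw/ → CCVC, /ref/ → CVC, /begk/ → CVCC, /di/ → CV.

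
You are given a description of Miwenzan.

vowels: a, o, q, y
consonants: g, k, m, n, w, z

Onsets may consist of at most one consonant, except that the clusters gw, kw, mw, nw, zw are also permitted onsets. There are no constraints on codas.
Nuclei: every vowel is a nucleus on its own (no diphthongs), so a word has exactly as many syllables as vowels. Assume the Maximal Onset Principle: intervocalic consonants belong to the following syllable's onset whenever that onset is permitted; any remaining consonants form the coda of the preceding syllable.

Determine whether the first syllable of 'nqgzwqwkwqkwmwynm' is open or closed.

Vowels present: q, q, q, y; each is a nucleus, giving 4 syllables.
Between /q/ (V1) and /q/ (V2): /gzw/ — longest licit onset from the right is /zw/, leaving /g/ as coda.
Between /q/ (V2) and /q/ (V3): cluster /wkw/ — the longest permitted-onset suffix is /kw/; onset = /kw/, preceding coda = /w/.
Between /q/ (V3) and /y/ (V4): /kwmw/ — longest licit onset from the right is /mw/, leaving /kw/ as coda.
So the parse is nqg.zwqw.kwqkw.mwynm.
Syllable 1 is /nqg/ with coda /g/, so it is closed.

closed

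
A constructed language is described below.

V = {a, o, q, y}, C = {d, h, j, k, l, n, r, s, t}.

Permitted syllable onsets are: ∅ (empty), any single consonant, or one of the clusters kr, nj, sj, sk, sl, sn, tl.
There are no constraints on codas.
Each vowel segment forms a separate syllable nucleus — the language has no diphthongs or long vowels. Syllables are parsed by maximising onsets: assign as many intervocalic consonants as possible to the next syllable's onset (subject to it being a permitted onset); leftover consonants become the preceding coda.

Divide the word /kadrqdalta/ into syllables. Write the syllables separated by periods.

The vowels are a, q, a, a — 4 nuclei, so 4 syllables.
Between /a/ (V1) and /q/ (V2): /dr/; trying suffixes from longest down, /r/ is the first permitted one, so coda /d/ | onset /r/.
Between /q/ (V2) and /a/ (V3): /d/ → onset of the next syllable (single consonants are always licit onsets).
Between /a/ (V3) and /a/ (V4): /lt/; trying suffixes from longest down, /t/ is the first permitted one, so coda /l/ | onset /t/.

kad.rq.dal.ta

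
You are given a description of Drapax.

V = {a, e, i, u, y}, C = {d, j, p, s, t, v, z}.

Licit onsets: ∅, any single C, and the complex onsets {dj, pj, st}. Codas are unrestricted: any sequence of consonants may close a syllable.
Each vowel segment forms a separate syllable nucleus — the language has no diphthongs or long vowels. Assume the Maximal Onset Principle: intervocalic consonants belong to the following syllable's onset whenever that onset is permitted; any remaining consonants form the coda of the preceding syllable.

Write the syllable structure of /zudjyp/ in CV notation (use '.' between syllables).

CV.CCVC

The vowels are u, y — 2 nuclei, so 2 syllables.
/u…y/ gap (V1→V2): /dj/ — entire cluster is a permitted onset → onset /dj/, coda ∅.
Syllabification: zu.djyp.
Mapping each syllable to C/V: /zu/ → CV, /djyp/ → CCVC.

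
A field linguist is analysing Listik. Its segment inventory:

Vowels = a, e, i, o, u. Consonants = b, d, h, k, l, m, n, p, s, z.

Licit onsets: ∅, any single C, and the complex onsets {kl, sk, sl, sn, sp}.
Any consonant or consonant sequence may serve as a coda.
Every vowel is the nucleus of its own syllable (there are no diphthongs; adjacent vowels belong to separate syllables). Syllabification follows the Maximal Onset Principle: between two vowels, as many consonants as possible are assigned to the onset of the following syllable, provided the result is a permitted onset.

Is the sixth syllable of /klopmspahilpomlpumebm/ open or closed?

Vowels present: o, a, i, o, u, e; each is a nucleus, giving 6 syllables.
Between /o/ (V1) and /a/ (V2): /pmsp/ — longest licit onset from the right is /sp/, leaving /pm/ as coda.
Between /a/ (V2) and /i/ (V3): just /h/ — single C goes to the following onset.
Between /i/ (V3) and /o/ (V4): /lp/ — longest licit onset from the right is /p/, leaving /l/ as coda.
Between /o/ (V4) and /u/ (V5): /mlp/ splits as /ml/ + /p/ (/p/ is the longest suffix that is a licit onset).
Between /u/ (V5) and /e/ (V6): /m/ is a single consonant, so it becomes the next onset.
Result: klopm.spa.hil.poml.pu.mebm.
Syllable 6 is /mebm/ with coda /bm/, so it is closed.

closed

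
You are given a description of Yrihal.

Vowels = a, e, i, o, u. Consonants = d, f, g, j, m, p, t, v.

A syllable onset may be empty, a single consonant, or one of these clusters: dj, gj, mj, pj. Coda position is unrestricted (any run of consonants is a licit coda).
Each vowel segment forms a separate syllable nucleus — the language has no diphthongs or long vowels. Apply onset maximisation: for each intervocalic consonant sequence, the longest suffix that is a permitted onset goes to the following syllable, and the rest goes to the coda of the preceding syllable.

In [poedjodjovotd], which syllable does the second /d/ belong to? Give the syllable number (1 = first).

Nuclei (vowels): o, e, o, o, o → 5 syllables.
σ1/σ2 boundary: hiatus — the boundary sits between the two vowels.
σ2/σ3 boundary: cluster /dj/ — /dj/ is itself a permitted onset, so the whole cluster goes right; preceding coda = ∅.
σ3/σ4 boundary: /dj/ is a licit onset in full, so it all attaches to the next syllable.
σ4/σ5 boundary: just /v/ — single C goes to the following onset.
Result: po.e.djo.djo.votd.
The second /d/ is in the onset of syllable 4 (/djo/).

4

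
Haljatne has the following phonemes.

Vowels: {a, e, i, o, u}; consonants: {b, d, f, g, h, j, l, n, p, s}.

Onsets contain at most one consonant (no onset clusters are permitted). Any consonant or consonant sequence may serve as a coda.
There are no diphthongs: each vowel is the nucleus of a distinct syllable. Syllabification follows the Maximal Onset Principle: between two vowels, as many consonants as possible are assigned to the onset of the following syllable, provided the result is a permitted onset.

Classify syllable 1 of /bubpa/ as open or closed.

Vowels present: u, a; each is a nucleus, giving 2 syllables.
Between /u/ (V1) and /a/ (V2): /bp/; trying suffixes from longest down, /p/ is the first permitted one, so coda /b/ | onset /p/.
Putting it together: bub.pa.
Syllable 1 is /bub/ with coda /b/, so it is closed.

closed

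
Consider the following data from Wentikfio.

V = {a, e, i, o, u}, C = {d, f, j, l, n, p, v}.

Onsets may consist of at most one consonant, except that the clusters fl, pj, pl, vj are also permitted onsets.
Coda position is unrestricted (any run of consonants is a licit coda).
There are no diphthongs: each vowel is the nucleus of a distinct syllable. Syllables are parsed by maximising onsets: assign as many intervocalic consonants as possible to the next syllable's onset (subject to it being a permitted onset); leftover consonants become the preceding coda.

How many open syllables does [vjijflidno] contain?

Vowels present: i, i, o; each is a nucleus, giving 3 syllables.
/i…i/ gap (V1→V2): /jfl/ splits as /j/ + /fl/ (/fl/ is the longest suffix that is a licit onset).
/i…o/ gap (V2→V3): /dn/; trying suffixes from longest down, /n/ is the first permitted one, so coda /d/ | onset /n/.
Result: vjij.flid.no.
Classifying each syllable: /vjij/ (closed), /flid/ (closed), /no/ (open).
Open syllables: 1.

1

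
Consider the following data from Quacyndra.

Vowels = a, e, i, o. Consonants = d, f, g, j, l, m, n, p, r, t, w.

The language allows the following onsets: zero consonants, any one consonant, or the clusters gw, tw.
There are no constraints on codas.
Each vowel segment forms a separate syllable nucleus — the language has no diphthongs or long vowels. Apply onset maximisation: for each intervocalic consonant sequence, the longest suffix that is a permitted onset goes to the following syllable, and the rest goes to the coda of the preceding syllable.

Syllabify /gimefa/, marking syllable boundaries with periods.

gi.me.fa

The vowels are i, e, a — 3 nuclei, so 3 syllables.
Between /i/ (V1) and /e/ (V2): just /m/ — single C goes to the following onset.
Between /e/ (V2) and /a/ (V3): just /f/ — single C goes to the following onset.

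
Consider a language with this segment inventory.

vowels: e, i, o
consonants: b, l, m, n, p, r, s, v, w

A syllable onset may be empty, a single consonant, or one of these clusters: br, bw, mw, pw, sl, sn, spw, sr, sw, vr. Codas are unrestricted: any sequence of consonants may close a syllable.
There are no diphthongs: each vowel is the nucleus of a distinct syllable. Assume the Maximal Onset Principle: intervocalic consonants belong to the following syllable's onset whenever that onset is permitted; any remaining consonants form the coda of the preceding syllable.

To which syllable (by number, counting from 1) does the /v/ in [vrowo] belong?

Nuclei (vowels): o, o → 2 syllables.
V1 /o/ – V2 /o/: /w/ → onset of the next syllable (single consonants are always licit onsets).
Putting it together: vro.wo.
The /v/ is in the onset of syllable 1 (/vro/).

1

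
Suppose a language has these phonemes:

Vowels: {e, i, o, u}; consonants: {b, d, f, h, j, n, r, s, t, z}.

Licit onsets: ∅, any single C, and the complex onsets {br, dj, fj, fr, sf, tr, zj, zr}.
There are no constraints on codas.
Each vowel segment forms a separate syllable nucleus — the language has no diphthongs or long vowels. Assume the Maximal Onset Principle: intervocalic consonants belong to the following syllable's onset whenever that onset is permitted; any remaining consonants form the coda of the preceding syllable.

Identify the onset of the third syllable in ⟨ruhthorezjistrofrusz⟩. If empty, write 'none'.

r

Vowels present: u, o, e, i, o, u; each is a nucleus, giving 6 syllables.
Between /u/ (V1) and /o/ (V2): cluster /hth/ — the longest permitted-onset suffix is /h/; onset = /h/, preceding coda = /ht/.
Between /o/ (V2) and /e/ (V3): just /r/ — single C goes to the following onset.
Between /e/ (V3) and /i/ (V4): cluster /zj/ — /zj/ is itself a permitted onset, so the whole cluster goes right; preceding coda = ∅.
Between /i/ (V4) and /o/ (V5): /str/; trying suffixes from longest down, /tr/ is the first permitted one, so coda /s/ | onset /tr/.
Between /o/ (V5) and /u/ (V6): /fr/ is a licit onset in full, so it all attaches to the next syllable.
Result: ruht.ho.re.zjis.tro.frusz.
Syllable 3 is /re/: onset /r/, nucleus /e/, coda ∅.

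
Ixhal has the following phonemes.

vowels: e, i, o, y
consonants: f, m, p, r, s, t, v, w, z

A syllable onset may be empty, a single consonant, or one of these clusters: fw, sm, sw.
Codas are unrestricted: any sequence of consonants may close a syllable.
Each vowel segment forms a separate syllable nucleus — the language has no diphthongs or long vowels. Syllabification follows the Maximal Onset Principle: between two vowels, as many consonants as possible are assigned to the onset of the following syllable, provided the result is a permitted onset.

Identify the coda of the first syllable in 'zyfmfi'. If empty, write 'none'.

Nuclei (vowels): y, i → 2 syllables.
/y…i/ gap (V1→V2): cluster /fmf/ — the longest permitted-onset suffix is /f/; onset = /f/, preceding coda = /fm/.
Putting it together: zyfm.fi.
Syllable 1 is /zyfm/: onset /z/, nucleus /y/, coda /fm/.

fm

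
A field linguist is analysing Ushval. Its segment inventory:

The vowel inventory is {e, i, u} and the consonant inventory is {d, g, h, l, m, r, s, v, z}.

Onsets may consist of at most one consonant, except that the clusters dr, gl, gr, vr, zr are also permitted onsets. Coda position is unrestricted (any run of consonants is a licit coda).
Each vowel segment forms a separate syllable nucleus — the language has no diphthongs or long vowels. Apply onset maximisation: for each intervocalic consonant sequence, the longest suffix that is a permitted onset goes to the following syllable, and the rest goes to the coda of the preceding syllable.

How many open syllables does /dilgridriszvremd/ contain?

Nuclei (vowels): i, i, i, e → 4 syllables.
Between /i/ (V1) and /i/ (V2): /lgr/ — longest licit onset from the right is /gr/, leaving /l/ as coda.
Between /i/ (V2) and /i/ (V3): /dr/ — entire cluster is a permitted onset → onset /dr/, coda ∅.
Between /i/ (V3) and /e/ (V4): /szvr/ splits as /sz/ + /vr/ (/vr/ is the longest suffix that is a licit onset).
So the parse is dil.gri.drisz.vremd.
Classifying each syllable: /dil/ (closed), /gri/ (open), /drisz/ (closed), /vremd/ (closed).
Open syllables: 1.

1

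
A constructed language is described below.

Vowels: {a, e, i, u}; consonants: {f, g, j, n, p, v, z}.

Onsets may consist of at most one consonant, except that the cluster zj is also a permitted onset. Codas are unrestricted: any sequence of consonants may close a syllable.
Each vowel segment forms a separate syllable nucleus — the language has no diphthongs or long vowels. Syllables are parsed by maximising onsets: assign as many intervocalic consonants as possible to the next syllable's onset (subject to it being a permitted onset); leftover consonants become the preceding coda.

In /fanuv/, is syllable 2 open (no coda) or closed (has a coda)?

closed

Nuclei (vowels): a, u → 2 syllables.
Between /a/ (V1) and /u/ (V2): just /n/ — single C goes to the following onset.
Result: fa.nuv.
Syllable 2 is /nuv/ with coda /v/, so it is closed.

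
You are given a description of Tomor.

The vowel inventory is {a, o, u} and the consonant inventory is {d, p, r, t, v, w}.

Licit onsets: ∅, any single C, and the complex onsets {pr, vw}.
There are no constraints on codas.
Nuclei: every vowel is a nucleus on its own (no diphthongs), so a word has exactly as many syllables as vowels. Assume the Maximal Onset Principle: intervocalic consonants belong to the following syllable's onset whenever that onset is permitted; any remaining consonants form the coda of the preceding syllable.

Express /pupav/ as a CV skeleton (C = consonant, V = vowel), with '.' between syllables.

Nuclei (vowels): u, a → 2 syllables.
/u…a/ gap (V1→V2): /p/ is a single consonant, so it becomes the next onset.
Putting it together: pu.pav.
Mapping each syllable to C/V: /pu/ → CV, /pav/ → CVC.

CV.CVC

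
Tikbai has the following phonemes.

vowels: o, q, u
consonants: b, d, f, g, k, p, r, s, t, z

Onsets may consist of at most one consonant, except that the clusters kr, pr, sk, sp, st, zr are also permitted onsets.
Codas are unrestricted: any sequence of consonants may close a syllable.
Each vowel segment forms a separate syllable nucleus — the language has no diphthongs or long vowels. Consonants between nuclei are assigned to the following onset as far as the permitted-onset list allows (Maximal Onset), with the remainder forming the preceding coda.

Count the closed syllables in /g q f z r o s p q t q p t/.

2

Vowels present: q, o, q, q; each is a nucleus, giving 4 syllables.
V1 /q/ – V2 /o/: /fzr/; trying suffixes from longest down, /zr/ is the first permitted one, so coda /f/ | onset /zr/.
V2 /o/ – V3 /q/: cluster /sp/ — /sp/ is itself a permitted onset, so the whole cluster goes right; preceding coda = ∅.
V3 /q/ – V4 /q/: just /t/ — single C goes to the following onset.
Syllabification: gqf.zro.spq.tqpt.
Classifying each syllable: /gqf/ (closed), /zro/ (open), /spq/ (open), /tqpt/ (closed).
Closed syllables: 2.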